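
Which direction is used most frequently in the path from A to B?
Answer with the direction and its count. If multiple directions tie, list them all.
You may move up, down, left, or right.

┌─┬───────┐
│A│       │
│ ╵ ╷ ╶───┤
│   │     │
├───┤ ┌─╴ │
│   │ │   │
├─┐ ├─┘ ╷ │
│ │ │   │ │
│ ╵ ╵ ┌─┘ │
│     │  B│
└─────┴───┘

Directions: down, right, up, right, down, right, right, down, down, down
Counts: {'down': 5, 'right': 4, 'up': 1}
Most common: down (5 times)

Solution:

┌─┬───────┐
│A│↱ ↓    │
│ ╵ ╷ ╶───┤
│↳ ↑│↳ → ↓│
├───┤ ┌─╴ │
│   │ │  ↓│
├─┐ ├─┘ ╷ │
│ │ │   │↓│
│ ╵ ╵ ┌─┘ │
│     │  B│
└─────┴───┘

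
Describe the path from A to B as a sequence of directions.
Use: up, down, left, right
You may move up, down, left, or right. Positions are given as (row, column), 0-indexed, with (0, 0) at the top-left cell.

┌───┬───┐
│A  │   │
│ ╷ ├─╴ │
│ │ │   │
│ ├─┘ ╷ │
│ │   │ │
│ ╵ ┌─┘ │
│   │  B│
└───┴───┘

Finding the path and converting it to directions:
Path through cells: (0,0) → (1,0) → (2,0) → (3,0) → (3,1) → (2,1) → (2,2) → (1,2) → (1,3) → (2,3) → (3,3)
Directions: down, down, down, right, up, right, up, right, down, down

Solution:

┌───┬───┐
│A  │   │
│ ╷ ├─╴ │
│↓│ │↱ ↓│
│ ├─┘ ╷ │
│↓│↱ ↑│↓│
│ ╵ ┌─┘ │
│↳ ↑│  B│
└───┴───┘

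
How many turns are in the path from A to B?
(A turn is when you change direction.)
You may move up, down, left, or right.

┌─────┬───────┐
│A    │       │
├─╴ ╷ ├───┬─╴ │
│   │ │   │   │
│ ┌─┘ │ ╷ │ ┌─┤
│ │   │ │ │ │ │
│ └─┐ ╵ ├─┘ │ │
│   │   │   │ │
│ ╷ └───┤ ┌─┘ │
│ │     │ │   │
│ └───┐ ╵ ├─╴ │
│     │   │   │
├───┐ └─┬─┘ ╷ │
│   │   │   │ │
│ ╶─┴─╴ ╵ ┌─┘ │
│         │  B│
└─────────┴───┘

Directions: right, down, left, down, down, down, down, right, right, down, right, down, right, up, right, up, right, down, down
Number of turns: 13

Solution:

┌─────┬───────┐
│A ↓  │       │
├─╴ ╷ ├───┬─╴ │
│↓ ↲│ │   │   │
│ ┌─┘ │ ╷ │ ┌─┤
│↓│   │ │ │ │ │
│ └─┐ ╵ ├─┘ │ │
│↓  │   │   │ │
│ ╷ └───┤ ┌─┘ │
│↓│     │ │   │
│ └───┐ ╵ ├─╴ │
│↳ → ↓│   │↱ ↓│
├───┐ └─┬─┘ ╷ │
│   │↳ ↓│↱ ↑│↓│
│ ╶─┴─╴ ╵ ┌─┘ │
│      ↳ ↑│  B│
└─────────┴───┘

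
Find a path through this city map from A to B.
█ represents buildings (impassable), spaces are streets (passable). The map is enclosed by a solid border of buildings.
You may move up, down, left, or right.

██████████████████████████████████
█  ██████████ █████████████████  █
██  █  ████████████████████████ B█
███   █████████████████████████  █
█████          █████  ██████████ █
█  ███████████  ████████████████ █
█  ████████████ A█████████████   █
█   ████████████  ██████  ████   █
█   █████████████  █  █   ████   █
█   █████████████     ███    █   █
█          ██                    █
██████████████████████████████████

Finding the shortest path from A to B:
Movement: cardinal only
Path length: 28 steps
Directions: down → right → down → down → down → right → right → right → right → right → right → right → right → right → right → right → right → right → up → up → up → up → right → right → up → up → up → up

Solution:

██████████████████████████████████
█  ██████████ █████████████████  █
██  █  ████████████████████████ B█
███   █████████████████████████ ↑█
█████          █████  ██████████↑█
█  ███████████  ████████████████↑█
█  ████████████ A█████████████↱→↑█
█   ████████████↳↓██████  ████↑  █
█   █████████████↓ █  █   ████↑  █
█   █████████████↓    ███    █↑  █
█          ██    ↳→→→→→→→→→→→→↑  █
██████████████████████████████████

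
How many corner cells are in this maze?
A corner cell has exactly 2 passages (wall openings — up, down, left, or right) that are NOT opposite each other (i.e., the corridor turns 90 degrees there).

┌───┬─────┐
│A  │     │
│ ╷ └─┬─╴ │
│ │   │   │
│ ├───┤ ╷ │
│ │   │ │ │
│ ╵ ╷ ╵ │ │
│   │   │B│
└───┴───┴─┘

Counting corner cells (2 non-opposite passages):
Total corners: 11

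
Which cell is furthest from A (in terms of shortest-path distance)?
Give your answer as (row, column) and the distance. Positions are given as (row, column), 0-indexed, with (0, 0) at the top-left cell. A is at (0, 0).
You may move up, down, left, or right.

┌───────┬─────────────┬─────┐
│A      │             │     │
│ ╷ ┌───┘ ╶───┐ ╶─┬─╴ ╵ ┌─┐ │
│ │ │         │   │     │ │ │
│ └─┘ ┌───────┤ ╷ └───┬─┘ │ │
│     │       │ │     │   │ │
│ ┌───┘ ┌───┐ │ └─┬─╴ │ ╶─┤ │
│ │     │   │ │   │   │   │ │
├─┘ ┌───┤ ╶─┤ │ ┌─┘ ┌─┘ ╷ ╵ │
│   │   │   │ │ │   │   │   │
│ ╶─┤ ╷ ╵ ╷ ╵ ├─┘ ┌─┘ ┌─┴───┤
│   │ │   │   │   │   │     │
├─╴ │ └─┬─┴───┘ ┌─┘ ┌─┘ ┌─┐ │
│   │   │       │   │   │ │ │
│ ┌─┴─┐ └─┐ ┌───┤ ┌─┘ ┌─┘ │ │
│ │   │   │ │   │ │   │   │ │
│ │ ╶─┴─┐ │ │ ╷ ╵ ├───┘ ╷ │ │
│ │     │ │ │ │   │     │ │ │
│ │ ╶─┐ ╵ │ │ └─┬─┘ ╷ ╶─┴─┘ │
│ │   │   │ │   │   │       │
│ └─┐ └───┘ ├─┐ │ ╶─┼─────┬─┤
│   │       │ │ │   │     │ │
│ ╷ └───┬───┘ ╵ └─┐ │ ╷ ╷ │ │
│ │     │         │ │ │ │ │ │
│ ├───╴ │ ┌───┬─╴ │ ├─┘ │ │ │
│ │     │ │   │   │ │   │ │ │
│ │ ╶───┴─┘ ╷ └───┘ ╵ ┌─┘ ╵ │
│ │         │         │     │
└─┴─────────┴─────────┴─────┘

Computing BFS distances from A to all cells:
Furthest cell: (7, 9)
Distance: 112 steps

Path from A to the furthest cell:

┌───────┬─────────────┬─────┐
│A      │↱ → → ↓      │     │
│ ╷ ┌───┘ ╶───┐ ╶─┬─╴ ╵ ┌─┐ │
│↓│ │↱ → ↑    │↳ ↓│     │ │ │
│ └─┘ ┌───────┤ ╷ └───┬─┘ │ │
│↳ → ↑│↓ ← ← ↰│ │↳ → ↓│   │ │
│ ┌───┘ ┌───┐ │ └─┬─╴ │ ╶─┤ │
│ │↓ ← ↲│   │↑│   │↓ ↲│   │ │
├─┘ ┌───┤ ╶─┤ │ ┌─┘ ┌─┘ ╷ ╵ │
│↓ ↲│↱ ↓│↱ ↓│↑│ │↓ ↲│   │   │
│ ╶─┤ ╷ ╵ ╷ ╵ ├─┘ ┌─┘ ┌─┴───┤
│↳ ↓│↑│↳ ↑│↳ ↑│↓ ↲│   │↓ ← ↰│
├─╴ │ └─┬─┴───┘ ┌─┘ ┌─┘ ┌─┐ │
│↓ ↲│↑ ↰│  ↓ ← ↲│   │↓ ↲│ │↑│
│ ┌─┴─┐ └─┐ ┌───┤ ┌─┘ ┌─┘ │ │
│↓│   │↑ ↰│↓│   │ │B ↲│   │↑│
│ │ ╶─┴─┐ │ │ ╷ ╵ ├───┘ ╷ │ │
│↓│↱ → ↓│↑│↓│ │   │↱ ↓  │ │↑│
│ │ ╶─┐ ╵ │ │ └─┬─┘ ╷ ╶─┴─┘ │
│↓│↑ ↰│↳ ↑│↓│   │↱ ↑│↳ → → ↑│
│ └─┐ └───┘ ├─┐ │ ╶─┼─────┬─┤
│↳ ↓│↑ ← ← ↲│ │ │↑ ↰│     │ │
│ ╷ └───┬───┘ ╵ └─┐ │ ╷ ╷ │ │
│ │↳ → ↓│         │↑│ │ │ │ │
│ ├───╴ │ ┌───┬─╴ │ ├─┘ │ │ │
│ │↓ ← ↲│ │↱ ↓│   │↑│   │ │ │
│ │ ╶───┴─┘ ╷ └───┘ ╵ ┌─┘ ╵ │
│ │↳ → → → ↑│↳ → → ↑  │     │
└─┴─────────┴─────────┴─────┘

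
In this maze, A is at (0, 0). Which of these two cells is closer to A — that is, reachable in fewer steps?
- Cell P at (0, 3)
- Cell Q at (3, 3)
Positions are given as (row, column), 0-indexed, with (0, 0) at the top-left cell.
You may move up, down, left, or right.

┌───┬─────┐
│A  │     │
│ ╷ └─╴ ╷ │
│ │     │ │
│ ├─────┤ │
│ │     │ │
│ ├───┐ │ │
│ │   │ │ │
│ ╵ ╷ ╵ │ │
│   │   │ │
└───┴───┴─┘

Shortest path A → P at (0, 3): 5 steps
Shortest path A → Q at (3, 3): 10 steps

P is closer (5 steps vs 10 steps).

Path to P:

┌───┬─────┐
│A ↓│  P  │
│ ╷ └─╴ ╷ │
│ │↳ → ↑│ │
│ ├─────┤ │
│ │     │ │
│ ├───┐ │ │
│ │   │ │ │
│ ╵ ╷ ╵ │ │
│   │   │ │
└───┴───┴─┘

Path to Q:

┌───┬─────┐
│A  │     │
│ ╷ └─╴ ╷ │
│↓│     │ │
│ ├─────┤ │
│↓│     │ │
│ ├───┐ │ │
│↓│↱ ↓│Q│ │
│ ╵ ╷ ╵ │ │
│↳ ↑│↳ ↑│ │
└───┴───┴─┘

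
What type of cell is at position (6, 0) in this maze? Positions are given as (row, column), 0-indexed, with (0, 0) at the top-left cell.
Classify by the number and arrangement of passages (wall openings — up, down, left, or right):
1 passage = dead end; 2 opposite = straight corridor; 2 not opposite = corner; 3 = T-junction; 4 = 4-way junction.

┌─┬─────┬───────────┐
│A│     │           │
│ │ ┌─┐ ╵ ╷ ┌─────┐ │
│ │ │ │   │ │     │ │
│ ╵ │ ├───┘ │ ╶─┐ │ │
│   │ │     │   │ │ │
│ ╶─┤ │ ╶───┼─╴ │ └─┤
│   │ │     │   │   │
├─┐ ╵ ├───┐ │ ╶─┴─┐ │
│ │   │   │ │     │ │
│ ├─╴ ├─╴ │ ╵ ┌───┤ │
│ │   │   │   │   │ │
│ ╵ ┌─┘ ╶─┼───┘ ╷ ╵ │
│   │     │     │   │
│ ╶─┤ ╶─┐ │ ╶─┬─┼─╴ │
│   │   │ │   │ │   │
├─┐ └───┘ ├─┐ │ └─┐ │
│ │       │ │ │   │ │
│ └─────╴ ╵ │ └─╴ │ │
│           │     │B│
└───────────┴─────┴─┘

Checking cell at (6, 0):
Number of passages: 3
Cell type: T-junction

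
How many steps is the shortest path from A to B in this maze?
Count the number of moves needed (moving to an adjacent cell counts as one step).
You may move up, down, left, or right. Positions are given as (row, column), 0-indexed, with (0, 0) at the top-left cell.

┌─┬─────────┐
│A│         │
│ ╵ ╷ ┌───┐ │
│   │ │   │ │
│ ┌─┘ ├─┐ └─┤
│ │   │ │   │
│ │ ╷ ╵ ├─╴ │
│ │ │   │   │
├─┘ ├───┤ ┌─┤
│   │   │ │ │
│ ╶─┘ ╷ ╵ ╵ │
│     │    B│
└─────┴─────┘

Using BFS to find shortest path:
Start: (0, 0), End: (5, 5)
Path found:
(0,0) → (1,0) → (1,1) → (0,1) → (0,2) → (1,2) → (2,2) → (2,1) → (3,1) → (4,1) → (4,0) → (5,0) → (5,1) → (5,2) → (4,2) → (4,3) → (5,3) → (5,4) → (5,5)
Number of steps: 18

Solution:

┌─┬─────────┐
│A│↱ ↓      │
│ ╵ ╷ ┌───┐ │
│↳ ↑│↓│   │ │
│ ┌─┘ ├─┐ └─┤
│ │↓ ↲│ │   │
│ │ ╷ ╵ ├─╴ │
│ │↓│   │   │
├─┘ ├───┤ ┌─┤
│↓ ↲│↱ ↓│ │ │
│ ╶─┘ ╷ ╵ ╵ │
│↳ → ↑│↳ → B│
└─────┴─────┘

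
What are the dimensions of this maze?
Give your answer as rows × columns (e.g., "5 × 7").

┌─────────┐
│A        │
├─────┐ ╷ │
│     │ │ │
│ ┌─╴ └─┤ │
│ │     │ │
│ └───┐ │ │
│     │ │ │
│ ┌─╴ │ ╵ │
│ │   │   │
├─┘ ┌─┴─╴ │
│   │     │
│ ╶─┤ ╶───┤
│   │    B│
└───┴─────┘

Counting the maze dimensions:
Rows (vertical): 7
Columns (horizontal): 5
Dimensions: 7 × 5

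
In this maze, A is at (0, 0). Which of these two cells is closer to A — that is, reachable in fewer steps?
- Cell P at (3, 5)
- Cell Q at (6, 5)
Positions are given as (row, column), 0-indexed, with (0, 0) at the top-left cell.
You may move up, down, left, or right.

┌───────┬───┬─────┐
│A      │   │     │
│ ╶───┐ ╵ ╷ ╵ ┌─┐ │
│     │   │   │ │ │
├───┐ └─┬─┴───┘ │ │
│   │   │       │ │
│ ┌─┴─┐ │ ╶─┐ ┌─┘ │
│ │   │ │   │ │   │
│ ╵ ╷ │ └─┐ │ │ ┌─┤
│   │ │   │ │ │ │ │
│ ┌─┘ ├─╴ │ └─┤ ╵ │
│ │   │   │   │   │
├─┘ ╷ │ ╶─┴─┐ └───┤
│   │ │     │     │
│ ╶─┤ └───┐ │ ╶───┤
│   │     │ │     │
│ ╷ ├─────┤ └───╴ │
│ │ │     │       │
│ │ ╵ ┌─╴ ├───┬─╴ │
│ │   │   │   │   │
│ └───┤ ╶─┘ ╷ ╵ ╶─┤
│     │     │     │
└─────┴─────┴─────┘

Shortest path A → P at (3, 5): 26 steps
Shortest path A → Q at (6, 5): 13 steps

Q is closer (13 steps vs 26 steps).

Path to P:

┌───────┬───┬─────┐
│A      │   │     │
│ ╶───┐ ╵ ╷ ╵ ┌─┐ │
│↳ → ↓│   │   │ │ │
├───┐ └─┬─┴───┘ │ │
│   │↳ ↓│       │ │
│ ┌─┴─┐ │ ╶─┐ ┌─┘ │
│ │   │↓│  P│ │   │
│ ╵ ╷ │ └─┐ │ │ ┌─┤
│   │ │↳ ↓│↑│ │ │ │
│ ┌─┘ ├─╴ │ └─┤ ╵ │
│ │   │↓ ↲│↑ ↰│   │
├─┘ ╷ │ ╶─┴─┐ └───┤
│   │ │↳ → ↓│↑    │
│ ╶─┤ └───┐ │ ╶───┤
│   │     │↓│↑ ← ↰│
│ ╷ ├─────┤ └───╴ │
│ │ │     │↳ → → ↑│
│ │ ╵ ┌─╴ ├───┬─╴ │
│ │   │   │   │   │
│ └───┤ ╶─┘ ╷ ╵ ╶─┤
│     │     │     │
└─────┴─────┴─────┘

Path to Q:

┌───────┬───┬─────┐
│A      │   │     │
│ ╶───┐ ╵ ╷ ╵ ┌─┐ │
│↳ → ↓│   │   │ │ │
├───┐ └─┬─┴───┘ │ │
│   │↳ ↓│       │ │
│ ┌─┴─┐ │ ╶─┐ ┌─┘ │
│ │   │↓│   │ │   │
│ ╵ ╷ │ └─┐ │ │ ┌─┤
│   │ │↳ ↓│ │ │ │ │
│ ┌─┘ ├─╴ │ └─┤ ╵ │
│ │   │↓ ↲│   │   │
├─┘ ╷ │ ╶─┴─┐ └───┤
│   │ │↳ → Q│     │
│ ╶─┤ └───┐ │ ╶───┤
│   │     │ │     │
│ ╷ ├─────┤ └───╴ │
│ │ │     │       │
│ │ ╵ ┌─╴ ├───┬─╴ │
│ │   │   │   │   │
│ └───┤ ╶─┘ ╷ ╵ ╶─┤
│     │     │     │
└─────┴─────┴─────┘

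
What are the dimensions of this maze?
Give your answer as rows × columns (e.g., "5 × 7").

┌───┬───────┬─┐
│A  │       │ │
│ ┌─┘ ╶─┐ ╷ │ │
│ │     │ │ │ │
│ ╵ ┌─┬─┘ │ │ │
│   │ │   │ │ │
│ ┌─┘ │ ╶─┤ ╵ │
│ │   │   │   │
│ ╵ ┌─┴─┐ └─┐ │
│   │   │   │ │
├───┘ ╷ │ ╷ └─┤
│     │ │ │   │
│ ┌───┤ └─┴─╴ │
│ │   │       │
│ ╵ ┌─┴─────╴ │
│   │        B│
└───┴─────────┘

Counting the maze dimensions:
Rows (vertical): 8
Columns (horizontal): 7
Dimensions: 8 × 7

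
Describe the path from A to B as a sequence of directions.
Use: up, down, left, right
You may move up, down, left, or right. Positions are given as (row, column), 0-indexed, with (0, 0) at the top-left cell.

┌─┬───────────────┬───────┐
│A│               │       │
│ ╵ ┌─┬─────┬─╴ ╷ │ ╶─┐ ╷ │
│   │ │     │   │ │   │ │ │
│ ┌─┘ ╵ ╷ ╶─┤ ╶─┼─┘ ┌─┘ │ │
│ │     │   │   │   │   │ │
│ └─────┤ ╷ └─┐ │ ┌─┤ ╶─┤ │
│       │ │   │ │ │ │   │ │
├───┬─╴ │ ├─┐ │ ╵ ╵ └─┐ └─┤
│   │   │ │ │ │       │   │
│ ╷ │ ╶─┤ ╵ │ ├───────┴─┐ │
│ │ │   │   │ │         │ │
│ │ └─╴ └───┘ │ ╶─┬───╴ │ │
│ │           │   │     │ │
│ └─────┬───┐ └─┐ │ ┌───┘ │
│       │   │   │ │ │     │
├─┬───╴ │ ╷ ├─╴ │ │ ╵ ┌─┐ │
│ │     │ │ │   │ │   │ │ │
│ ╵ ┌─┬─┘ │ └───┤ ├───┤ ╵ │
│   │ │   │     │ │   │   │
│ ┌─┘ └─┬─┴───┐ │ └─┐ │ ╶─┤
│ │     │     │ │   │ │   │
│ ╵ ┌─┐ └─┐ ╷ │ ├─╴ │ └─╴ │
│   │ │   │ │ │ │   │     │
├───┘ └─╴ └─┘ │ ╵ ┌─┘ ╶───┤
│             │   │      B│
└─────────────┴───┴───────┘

Finding the path and converting it to directions:
Path through cells: (0,0) → (1,0) → (1,1) → (0,1) → (0,2) → (0,3) → (0,4) → (0,5) → (0,6) → (0,7) → (1,7) → (1,6) → (2,6) → (2,7) → (3,7) → (4,7) → (4,8) → (3,8) → (2,8) → (2,9) → (1,9) → (0,9) → (0,10) → (0,11) → (1,11) → (2,11) → (2,10) → (3,10) → (3,11) → (4,11) → (4,12) → (5,12) → (6,12) → (7,12) → (8,12) → (9,12) → (9,11) → (10,11) → (10,12) → (11,12) → (11,11) → (11,10) → (12,10) → (12,11) → (12,12)
Directions: down, right, up, right, right, right, right, right, right, down, left, down, right, down, down, right, up, up, right, up, up, right, right, down, down, left, down, right, down, right, down, down, down, down, down, left, down, right, down, left, left, down, right, right

Solution:

┌─┬───────────────┬───────┐
│A│↱ → → → → → ↓  │↱ → ↓  │
│ ╵ ┌─┬─────┬─╴ ╷ │ ╶─┐ ╷ │
│↳ ↑│ │     │↓ ↲│ │↑  │↓│ │
│ ┌─┘ ╵ ╷ ╶─┤ ╶─┼─┘ ┌─┘ │ │
│ │     │   │↳ ↓│↱ ↑│↓ ↲│ │
│ └─────┤ ╷ └─┐ │ ┌─┤ ╶─┤ │
│       │ │   │↓│↑│ │↳ ↓│ │
├───┬─╴ │ ├─┐ │ ╵ ╵ └─┐ └─┤
│   │   │ │ │ │↳ ↑    │↳ ↓│
│ ╷ │ ╶─┤ ╵ │ ├───────┴─┐ │
│ │ │   │   │ │         │↓│
│ │ └─╴ └───┘ │ ╶─┬───╴ │ │
│ │           │   │     │↓│
│ └─────┬───┐ └─┐ │ ┌───┘ │
│       │   │   │ │ │    ↓│
├─┬───╴ │ ╷ ├─╴ │ │ ╵ ┌─┐ │
│ │     │ │ │   │ │   │ │↓│
│ ╵ ┌─┬─┘ │ └───┤ ├───┤ ╵ │
│   │ │   │     │ │   │↓ ↲│
│ ┌─┘ └─┬─┴───┐ │ └─┐ │ ╶─┤
│ │     │     │ │   │ │↳ ↓│
│ ╵ ┌─┐ └─┐ ╷ │ ├─╴ │ └─╴ │
│   │ │   │ │ │ │   │↓ ← ↲│
├───┘ └─╴ └─┘ │ ╵ ┌─┘ ╶───┤
│             │   │  ↳ → B│
└─────────────┴───┴───────┘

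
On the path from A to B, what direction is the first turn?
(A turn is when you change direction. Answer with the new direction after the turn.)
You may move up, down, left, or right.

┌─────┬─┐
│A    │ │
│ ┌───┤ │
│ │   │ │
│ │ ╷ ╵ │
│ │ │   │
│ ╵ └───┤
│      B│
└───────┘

Directions: down, down, down, right, right, right
First turn direction: right

Solution:

┌─────┬─┐
│A    │ │
│ ┌───┤ │
│↓│   │ │
│ │ ╷ ╵ │
│↓│ │   │
│ ╵ └───┤
│↳ → → B│
└───────┘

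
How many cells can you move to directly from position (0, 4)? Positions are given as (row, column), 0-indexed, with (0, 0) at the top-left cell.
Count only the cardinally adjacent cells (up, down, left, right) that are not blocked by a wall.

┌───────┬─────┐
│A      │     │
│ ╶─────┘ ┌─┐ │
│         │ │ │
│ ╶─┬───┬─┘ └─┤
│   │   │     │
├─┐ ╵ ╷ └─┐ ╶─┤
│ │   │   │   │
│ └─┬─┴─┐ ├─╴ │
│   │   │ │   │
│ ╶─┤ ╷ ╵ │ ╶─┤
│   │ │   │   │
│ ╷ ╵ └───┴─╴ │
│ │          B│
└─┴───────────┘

Checking passable neighbors of (0, 4):
Neighbors: (1, 4), (0, 5)
Count: 2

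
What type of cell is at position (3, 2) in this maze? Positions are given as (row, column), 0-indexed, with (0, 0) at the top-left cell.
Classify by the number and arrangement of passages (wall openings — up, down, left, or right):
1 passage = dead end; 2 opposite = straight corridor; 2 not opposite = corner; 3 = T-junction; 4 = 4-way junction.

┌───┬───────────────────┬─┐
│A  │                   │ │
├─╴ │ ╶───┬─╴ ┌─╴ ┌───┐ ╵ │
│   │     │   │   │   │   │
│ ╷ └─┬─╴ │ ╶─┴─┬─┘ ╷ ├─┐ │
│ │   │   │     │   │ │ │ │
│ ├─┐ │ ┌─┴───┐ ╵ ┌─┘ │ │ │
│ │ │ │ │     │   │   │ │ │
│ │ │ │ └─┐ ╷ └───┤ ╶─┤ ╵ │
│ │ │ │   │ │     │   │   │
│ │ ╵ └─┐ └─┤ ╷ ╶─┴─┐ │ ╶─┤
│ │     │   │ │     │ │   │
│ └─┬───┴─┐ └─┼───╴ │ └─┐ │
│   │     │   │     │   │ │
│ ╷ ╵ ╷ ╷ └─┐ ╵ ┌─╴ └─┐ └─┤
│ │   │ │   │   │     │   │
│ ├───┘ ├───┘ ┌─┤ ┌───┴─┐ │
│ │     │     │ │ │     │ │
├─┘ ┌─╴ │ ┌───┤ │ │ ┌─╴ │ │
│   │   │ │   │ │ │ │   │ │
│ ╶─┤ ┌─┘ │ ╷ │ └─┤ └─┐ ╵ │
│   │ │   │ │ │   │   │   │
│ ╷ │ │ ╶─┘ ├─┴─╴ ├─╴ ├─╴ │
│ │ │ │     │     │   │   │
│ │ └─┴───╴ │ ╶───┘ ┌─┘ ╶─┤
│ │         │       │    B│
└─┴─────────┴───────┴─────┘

Checking cell at (3, 2):
Number of passages: 2
Cell type: straight corridor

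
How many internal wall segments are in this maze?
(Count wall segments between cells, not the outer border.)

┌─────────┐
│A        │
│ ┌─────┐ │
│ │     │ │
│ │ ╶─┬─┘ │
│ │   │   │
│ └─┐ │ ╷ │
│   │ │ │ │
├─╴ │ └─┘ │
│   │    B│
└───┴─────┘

Counting internal wall segments:
Total internal walls: 16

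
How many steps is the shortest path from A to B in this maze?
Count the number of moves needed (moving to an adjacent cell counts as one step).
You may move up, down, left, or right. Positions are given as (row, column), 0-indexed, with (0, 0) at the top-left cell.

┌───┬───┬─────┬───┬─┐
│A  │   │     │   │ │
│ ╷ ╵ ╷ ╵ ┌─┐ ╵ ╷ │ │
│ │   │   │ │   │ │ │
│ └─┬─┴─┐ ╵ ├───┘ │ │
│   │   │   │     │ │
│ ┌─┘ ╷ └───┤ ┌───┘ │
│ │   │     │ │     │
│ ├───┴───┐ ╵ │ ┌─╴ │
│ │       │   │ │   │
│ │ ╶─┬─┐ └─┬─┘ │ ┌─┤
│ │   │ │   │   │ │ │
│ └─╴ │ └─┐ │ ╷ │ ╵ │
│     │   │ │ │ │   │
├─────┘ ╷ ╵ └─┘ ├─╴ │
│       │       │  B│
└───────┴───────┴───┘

Using BFS to find shortest path:
Start: (0, 0), End: (7, 9)
Path found:
(0,0) → (1,0) → (2,0) → (3,0) → (4,0) → (5,0) → (6,0) → (6,1) → (6,2) → (5,2) → (5,1) → (4,1) → (4,2) → (4,3) → (4,4) → (5,4) → (5,5) → (6,5) → (7,5) → (7,6) → (7,7) → (6,7) → (5,7) → (4,7) → (3,7) → (3,8) → (3,9) → (4,9) → (4,8) → (5,8) → (6,8) → (6,9) → (7,9)
Number of steps: 32

Solution:

┌───┬───┬─────┬───┬─┐
│A  │   │     │   │ │
│ ╷ ╵ ╷ ╵ ┌─┐ ╵ ╷ │ │
│↓│   │   │ │   │ │ │
│ └─┬─┴─┐ ╵ ├───┘ │ │
│↓  │   │   │     │ │
│ ┌─┘ ╷ └───┤ ┌───┘ │
│↓│   │     │ │↱ → ↓│
│ ├───┴───┐ ╵ │ ┌─╴ │
│↓│↱ → → ↓│   │↑│↓ ↲│
│ │ ╶─┬─┐ └─┬─┘ │ ┌─┤
│↓│↑ ↰│ │↳ ↓│  ↑│↓│ │
│ └─╴ │ └─┐ │ ╷ │ ╵ │
│↳ → ↑│   │↓│ │↑│↳ ↓│
├─────┘ ╷ ╵ └─┘ ├─╴ │
│       │  ↳ → ↑│  B│
└───────┴───────┴───┘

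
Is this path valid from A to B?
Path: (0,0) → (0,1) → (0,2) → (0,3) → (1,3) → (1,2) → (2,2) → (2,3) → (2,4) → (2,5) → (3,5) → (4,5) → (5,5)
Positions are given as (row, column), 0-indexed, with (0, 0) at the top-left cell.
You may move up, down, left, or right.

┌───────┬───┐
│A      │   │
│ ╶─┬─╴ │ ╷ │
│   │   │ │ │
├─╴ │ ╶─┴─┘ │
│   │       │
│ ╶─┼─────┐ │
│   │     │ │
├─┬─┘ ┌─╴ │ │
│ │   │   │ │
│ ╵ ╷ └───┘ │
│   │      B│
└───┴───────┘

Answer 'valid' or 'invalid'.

Checking path validity:
Result: All consecutive moves are passable.

valid

Correct solution:

┌───────┬───┐
│A → → ↓│   │
│ ╶─┬─╴ │ ╷ │
│   │↓ ↲│ │ │
├─╴ │ ╶─┴─┘ │
│   │↳ → → ↓│
│ ╶─┼─────┐ │
│   │     │↓│
├─┬─┘ ┌─╴ │ │
│ │   │   │↓│
│ ╵ ╷ └───┘ │
│   │      B│
└───┴───────┘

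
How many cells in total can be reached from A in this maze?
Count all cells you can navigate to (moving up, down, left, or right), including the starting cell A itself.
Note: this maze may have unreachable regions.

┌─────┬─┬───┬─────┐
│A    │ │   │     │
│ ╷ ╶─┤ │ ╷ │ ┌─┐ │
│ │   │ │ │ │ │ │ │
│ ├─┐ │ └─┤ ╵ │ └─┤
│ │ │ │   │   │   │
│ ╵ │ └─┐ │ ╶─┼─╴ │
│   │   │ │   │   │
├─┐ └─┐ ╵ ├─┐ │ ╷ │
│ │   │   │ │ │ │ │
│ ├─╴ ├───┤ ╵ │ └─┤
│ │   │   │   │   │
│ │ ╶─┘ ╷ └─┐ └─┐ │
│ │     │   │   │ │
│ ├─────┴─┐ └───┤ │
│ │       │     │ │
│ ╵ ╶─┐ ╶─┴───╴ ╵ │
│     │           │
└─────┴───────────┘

Using BFS/flood-fill to find all reachable cells from A:
Maze size: 9 × 9 = 81 total cells
19 cell(s) are walled off and cannot be reached from A.
Reachable cells: 62

Reachable region (· marks reachable cells):

┌─────┬─┬───┬─────┐
│A · ·│·│   │     │
│ ╷ ╶─┤ │ ╷ │ ┌─┐ │
│·│· ·│·│ │ │ │·│ │
│ ├─┐ │ └─┤ ╵ │ └─┤
│·│·│·│· ·│   │· ·│
│ ╵ │ └─┐ │ ╶─┼─╴ │
│· ·│· ·│·│   │· ·│
├─┐ └─┐ ╵ ├─┐ │ ╷ │
│·│· ·│· ·│ │ │·│·│
│ ├─╴ ├───┤ ╵ │ └─┤
│·│· ·│· ·│   │· ·│
│ │ ╶─┘ ╷ └─┐ └─┐ │
│·│· · ·│· ·│   │·│
│ ├─────┴─┐ └───┤ │
│·│· · · ·│· · ·│·│
│ ╵ ╶─┐ ╶─┴───╴ ╵ │
│· · ·│· · · · · ·│
└─────┴───────────┘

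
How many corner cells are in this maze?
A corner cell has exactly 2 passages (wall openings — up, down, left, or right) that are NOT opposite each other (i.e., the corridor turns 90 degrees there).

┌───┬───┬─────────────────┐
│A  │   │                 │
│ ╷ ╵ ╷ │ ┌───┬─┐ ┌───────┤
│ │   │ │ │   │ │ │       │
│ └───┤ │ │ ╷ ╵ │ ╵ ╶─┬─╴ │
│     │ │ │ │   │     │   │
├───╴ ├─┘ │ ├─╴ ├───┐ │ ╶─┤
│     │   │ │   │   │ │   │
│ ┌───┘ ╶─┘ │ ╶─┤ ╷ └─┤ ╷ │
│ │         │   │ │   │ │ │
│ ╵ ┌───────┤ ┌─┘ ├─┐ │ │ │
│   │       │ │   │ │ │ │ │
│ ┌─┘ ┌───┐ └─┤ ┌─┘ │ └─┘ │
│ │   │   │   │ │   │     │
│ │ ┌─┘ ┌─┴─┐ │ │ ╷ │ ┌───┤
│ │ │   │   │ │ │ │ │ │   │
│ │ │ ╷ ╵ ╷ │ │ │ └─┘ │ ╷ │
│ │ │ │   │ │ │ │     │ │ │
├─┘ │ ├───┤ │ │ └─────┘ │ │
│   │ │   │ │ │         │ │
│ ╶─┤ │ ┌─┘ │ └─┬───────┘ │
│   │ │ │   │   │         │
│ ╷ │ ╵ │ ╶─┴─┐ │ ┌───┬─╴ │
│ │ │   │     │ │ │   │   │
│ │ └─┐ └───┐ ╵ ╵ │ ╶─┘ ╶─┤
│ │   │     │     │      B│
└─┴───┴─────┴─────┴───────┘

Counting corner cells (2 non-opposite passages):
Total corners: 74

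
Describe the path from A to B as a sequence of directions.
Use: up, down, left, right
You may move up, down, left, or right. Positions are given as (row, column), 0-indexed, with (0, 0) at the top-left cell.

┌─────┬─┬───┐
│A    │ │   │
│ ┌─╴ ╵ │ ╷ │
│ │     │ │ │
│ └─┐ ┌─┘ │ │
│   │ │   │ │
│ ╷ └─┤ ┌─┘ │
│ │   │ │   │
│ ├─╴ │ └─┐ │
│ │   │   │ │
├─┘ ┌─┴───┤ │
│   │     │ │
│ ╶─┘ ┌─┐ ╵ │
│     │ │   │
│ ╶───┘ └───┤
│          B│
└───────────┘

Finding the path and converting it to directions:
Path through cells: (0,0) → (1,0) → (2,0) → (2,1) → (3,1) → (3,2) → (4,2) → (4,1) → (5,1) → (5,0) → (6,0) → (7,0) → (7,1) → (7,2) → (7,3) → (7,4) → (7,5)
Directions: down, down, right, down, right, down, left, down, left, down, down, right, right, right, right, right

Solution:

┌─────┬─┬───┐
│A    │ │   │
│ ┌─╴ ╵ │ ╷ │
│↓│     │ │ │
│ └─┐ ┌─┘ │ │
│↳ ↓│ │   │ │
│ ╷ └─┤ ┌─┘ │
│ │↳ ↓│ │   │
│ ├─╴ │ └─┐ │
│ │↓ ↲│   │ │
├─┘ ┌─┴───┤ │
│↓ ↲│     │ │
│ ╶─┘ ┌─┐ ╵ │
│↓    │ │   │
│ ╶───┘ └───┤
│↳ → → → → B│
└───────────┘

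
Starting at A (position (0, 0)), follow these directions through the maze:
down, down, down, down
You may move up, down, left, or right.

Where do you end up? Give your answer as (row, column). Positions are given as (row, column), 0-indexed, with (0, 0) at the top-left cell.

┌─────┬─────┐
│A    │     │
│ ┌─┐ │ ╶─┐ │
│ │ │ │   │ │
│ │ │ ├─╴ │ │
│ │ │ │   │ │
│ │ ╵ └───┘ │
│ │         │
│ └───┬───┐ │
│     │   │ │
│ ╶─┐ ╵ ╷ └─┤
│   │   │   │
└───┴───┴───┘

Following directions step by step:
Start: (0, 0)
  down: (0, 0) → (1, 0)
  down: (1, 0) → (2, 0)
  down: (2, 0) → (3, 0)
  down: (3, 0) → (4, 0)
Final position: (4, 0)

Path taken:

┌─────┬─────┐
│A    │     │
│ ┌─┐ │ ╶─┐ │
│↓│ │ │   │ │
│ │ │ ├─╴ │ │
│↓│ │ │   │ │
│ │ ╵ └───┘ │
│↓│         │
│ └───┬───┐ │
│B    │   │ │
│ ╶─┐ ╵ ╷ └─┤
│   │   │   │
└───┴───┴───┘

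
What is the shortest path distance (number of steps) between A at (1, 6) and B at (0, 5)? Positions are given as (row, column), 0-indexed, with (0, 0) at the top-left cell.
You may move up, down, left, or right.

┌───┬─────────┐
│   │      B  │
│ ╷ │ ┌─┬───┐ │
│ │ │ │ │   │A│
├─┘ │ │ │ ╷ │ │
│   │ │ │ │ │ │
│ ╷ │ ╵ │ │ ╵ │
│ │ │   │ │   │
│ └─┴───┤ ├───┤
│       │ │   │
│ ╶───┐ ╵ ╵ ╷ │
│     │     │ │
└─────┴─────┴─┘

Finding path from (1, 6) to (0, 5):
Path: (1,6) → (0,6) → (0,5)
Distance: 2 steps

Solution:

┌───┬─────────┐
│   │      B ↰│
│ ╷ │ ┌─┬───┐ │
│ │ │ │ │   │A│
├─┘ │ │ │ ╷ │ │
│   │ │ │ │ │ │
│ ╷ │ ╵ │ │ ╵ │
│ │ │   │ │   │
│ └─┴───┤ ├───┤
│       │ │   │
│ ╶───┐ ╵ ╵ ╷ │
│     │     │ │
└─────┴─────┴─┘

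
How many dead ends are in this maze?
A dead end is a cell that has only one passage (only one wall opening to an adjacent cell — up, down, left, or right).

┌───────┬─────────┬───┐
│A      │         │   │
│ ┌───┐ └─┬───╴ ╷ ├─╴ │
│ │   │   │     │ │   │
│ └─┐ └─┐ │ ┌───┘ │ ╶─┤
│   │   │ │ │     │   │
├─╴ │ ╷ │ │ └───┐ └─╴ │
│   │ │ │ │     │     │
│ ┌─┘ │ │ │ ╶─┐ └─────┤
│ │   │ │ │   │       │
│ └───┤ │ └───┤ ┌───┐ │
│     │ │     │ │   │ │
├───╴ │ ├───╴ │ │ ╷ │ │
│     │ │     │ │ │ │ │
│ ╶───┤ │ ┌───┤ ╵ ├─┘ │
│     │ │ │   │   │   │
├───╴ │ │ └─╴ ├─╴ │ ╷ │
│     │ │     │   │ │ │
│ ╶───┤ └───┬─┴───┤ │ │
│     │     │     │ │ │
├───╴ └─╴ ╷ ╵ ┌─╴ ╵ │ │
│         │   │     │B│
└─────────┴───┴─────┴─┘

Checking each cell for number of passages:

Dead ends found at positions:
  (0, 4)
  (0, 9)
  (1, 1)
  (2, 6)
  (4, 1)
  (4, 6)
  (6, 9)
  (7, 5)
  (8, 7)
  (10, 0)
  (10, 7)
  (10, 10)
Total dead ends: 12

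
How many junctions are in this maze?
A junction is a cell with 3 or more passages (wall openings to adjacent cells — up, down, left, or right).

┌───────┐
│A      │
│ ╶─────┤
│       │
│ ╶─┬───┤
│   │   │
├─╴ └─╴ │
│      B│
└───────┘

Checking each cell for number of passages:

Junctions found (3+ passages):
  (1, 0): 3 passages
  (3, 1): 3 passages
Total junctions: 2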